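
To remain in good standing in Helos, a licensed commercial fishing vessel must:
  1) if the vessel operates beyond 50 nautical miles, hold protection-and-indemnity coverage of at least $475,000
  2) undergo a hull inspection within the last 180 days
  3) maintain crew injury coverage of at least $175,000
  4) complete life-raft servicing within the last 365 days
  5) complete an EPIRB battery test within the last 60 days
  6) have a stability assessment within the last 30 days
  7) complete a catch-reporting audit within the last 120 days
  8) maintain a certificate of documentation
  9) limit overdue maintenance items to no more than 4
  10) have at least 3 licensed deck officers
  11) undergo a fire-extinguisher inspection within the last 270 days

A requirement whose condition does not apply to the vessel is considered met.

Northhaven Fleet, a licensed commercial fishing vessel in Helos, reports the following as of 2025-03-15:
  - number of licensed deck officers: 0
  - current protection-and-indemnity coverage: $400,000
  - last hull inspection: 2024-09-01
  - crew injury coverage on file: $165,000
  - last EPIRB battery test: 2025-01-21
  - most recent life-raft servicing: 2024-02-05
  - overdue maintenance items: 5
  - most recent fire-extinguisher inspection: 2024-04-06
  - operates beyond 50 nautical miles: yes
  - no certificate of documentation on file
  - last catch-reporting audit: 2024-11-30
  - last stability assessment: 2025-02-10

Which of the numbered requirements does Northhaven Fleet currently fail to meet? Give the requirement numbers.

1, 2, 3, 4, 6, 8, 9, 10, 11

1. condition 'operates beyond 50 nautical miles' holds; protection-and-indemnity coverage $400,000 < $475,000 → not met
2. hull inspection 195 days ago vs limit 180 → not met
3. crew injury coverage $165,000 < $175,000 → not met
4. life-raft servicing 404 days ago vs limit 365 → not met
5. EPIRB battery test 53 days ago vs limit 60 → met
6. stability assessment 33 days ago vs limit 30 → not met
7. catch-reporting audit 105 days ago vs limit 120 → met
8. certificate of documentation absent → not met
9. overdue maintenance items 5 > 4 → not met
10. licensed deck officers 0 < 3 → not met
11. fire-extinguisher inspection 343 days ago vs limit 270 → not met
Not met: 1, 2, 3, 4, 6, 8, 9, 10, 11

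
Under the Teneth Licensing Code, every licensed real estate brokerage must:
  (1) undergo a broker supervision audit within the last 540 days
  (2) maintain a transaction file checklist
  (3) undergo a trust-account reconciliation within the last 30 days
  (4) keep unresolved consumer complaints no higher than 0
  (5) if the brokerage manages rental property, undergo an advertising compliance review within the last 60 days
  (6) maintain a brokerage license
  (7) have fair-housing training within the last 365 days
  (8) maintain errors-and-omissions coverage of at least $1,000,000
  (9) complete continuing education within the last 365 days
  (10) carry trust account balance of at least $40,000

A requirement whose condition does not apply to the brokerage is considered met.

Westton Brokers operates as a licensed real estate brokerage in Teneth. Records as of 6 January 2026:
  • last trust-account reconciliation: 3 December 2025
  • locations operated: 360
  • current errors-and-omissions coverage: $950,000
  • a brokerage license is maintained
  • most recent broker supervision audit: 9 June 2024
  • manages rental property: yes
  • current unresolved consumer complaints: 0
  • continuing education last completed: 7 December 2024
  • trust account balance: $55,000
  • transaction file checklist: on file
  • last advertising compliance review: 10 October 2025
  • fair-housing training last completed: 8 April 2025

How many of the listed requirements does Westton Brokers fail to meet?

1. broker supervision audit 576 days ago vs limit 540 → not met
2. transaction file checklist present → met
3. trust-account reconciliation 34 days ago vs limit 30 → not met
4. unresolved consumer complaints 0 ≤ 0 → met
5. condition 'manages rental property' holds; advertising compliance review 88 days ago vs limit 60 → not met
6. brokerage license present → met
7. fair-housing training 273 days ago vs limit 365 → met
8. errors-and-omissions coverage $950,000 < $1,000,000 → not met
9. continuing education 395 days ago vs limit 365 → not met
10. trust account balance $55,000 ≥ $40,000 → met
Not met: 5 of 10

5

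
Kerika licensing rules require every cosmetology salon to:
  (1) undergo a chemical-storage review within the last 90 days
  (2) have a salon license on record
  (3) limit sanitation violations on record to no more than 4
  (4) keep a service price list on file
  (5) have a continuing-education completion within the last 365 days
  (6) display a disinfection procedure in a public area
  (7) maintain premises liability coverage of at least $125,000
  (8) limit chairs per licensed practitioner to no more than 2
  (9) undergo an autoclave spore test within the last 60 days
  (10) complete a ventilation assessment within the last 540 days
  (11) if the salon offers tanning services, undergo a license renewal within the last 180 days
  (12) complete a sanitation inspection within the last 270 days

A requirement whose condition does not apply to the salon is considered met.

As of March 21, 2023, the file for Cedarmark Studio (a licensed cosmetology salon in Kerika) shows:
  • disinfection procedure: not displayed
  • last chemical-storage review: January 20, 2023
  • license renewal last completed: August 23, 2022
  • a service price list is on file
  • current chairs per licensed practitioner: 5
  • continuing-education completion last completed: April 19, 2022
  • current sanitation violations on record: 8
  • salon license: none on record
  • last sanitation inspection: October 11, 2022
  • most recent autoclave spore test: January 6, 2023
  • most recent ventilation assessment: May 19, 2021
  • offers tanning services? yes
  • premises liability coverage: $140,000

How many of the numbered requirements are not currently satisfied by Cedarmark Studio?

1. chemical-storage review 60 days ago vs limit 90 → met
2. salon license absent → not met
3. sanitation violations on record 8 > 4 → not met
4. service price list present → met
5. continuing-education completion 336 days ago vs limit 365 → met
6. disinfection procedure absent → not met
7. premises liability coverage $140,000 ≥ $125,000 → met
8. chairs per licensed practitioner 5 > 2 → not met
9. autoclave spore test 74 days ago vs limit 60 → not met
10. ventilation assessment 671 days ago vs limit 540 → not met
11. condition 'offers tanning services' holds; license renewal 210 days ago vs limit 180 → not met
12. sanitation inspection 161 days ago vs limit 270 → met
Not met: 7 of 12

7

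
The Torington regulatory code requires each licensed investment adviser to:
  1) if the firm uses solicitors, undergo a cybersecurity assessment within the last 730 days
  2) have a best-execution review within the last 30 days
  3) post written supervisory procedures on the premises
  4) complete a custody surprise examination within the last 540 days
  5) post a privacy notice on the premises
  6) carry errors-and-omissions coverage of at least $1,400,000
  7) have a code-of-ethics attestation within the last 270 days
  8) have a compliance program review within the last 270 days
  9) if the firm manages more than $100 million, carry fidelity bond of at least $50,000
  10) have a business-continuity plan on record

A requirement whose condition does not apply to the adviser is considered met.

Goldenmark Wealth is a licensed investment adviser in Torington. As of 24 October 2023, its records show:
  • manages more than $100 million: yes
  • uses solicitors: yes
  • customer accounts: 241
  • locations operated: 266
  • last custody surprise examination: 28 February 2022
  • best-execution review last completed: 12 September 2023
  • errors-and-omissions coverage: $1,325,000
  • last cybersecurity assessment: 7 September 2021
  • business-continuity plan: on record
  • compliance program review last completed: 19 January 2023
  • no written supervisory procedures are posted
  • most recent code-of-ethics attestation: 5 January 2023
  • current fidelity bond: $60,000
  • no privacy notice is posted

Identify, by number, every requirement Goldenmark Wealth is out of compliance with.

1, 2, 3, 4, 5, 6, 7, 8

1. condition 'uses solicitors' holds; cybersecurity assessment 777 days ago vs limit 730 → not met
2. best-execution review 42 days ago vs limit 30 → not met
3. written supervisory procedures absent → not met
4. custody surprise examination 603 days ago vs limit 540 → not met
5. privacy notice absent → not met
6. errors-and-omissions coverage $1,325,000 < $1,400,000 → not met
7. code-of-ethics attestation 292 days ago vs limit 270 → not met
8. compliance program review 278 days ago vs limit 270 → not met
9. condition 'manages more than $100 million' holds; fidelity bond $60,000 ≥ $50,000 → met
10. business-continuity plan present → met
Not met: 1, 2, 3, 4, 5, 6, 7, 8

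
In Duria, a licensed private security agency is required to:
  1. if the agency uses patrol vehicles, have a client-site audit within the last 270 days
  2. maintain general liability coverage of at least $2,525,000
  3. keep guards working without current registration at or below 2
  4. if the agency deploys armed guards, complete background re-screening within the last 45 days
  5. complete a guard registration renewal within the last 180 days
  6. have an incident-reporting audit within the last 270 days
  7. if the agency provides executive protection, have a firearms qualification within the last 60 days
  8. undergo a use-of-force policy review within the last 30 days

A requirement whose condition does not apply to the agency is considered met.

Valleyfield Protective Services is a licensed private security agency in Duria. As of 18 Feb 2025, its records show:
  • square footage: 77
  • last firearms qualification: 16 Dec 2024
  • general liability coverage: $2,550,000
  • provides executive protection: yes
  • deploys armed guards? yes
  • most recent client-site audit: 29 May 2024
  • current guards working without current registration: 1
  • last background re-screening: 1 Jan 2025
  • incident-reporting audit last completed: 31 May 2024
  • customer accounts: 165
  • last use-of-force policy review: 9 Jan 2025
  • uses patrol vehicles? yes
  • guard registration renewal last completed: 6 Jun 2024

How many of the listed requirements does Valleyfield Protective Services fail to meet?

1. condition 'uses patrol vehicles' holds; client-site audit 265 days ago vs limit 270 → met
2. general liability coverage $2,550,000 ≥ $2,525,000 → met
3. guards working without current registration 1 ≤ 2 → met
4. condition 'deploys armed guards' holds; background re-screening 48 days ago vs limit 45 → not met
5. guard registration renewal 257 days ago vs limit 180 → not met
6. incident-reporting audit 263 days ago vs limit 270 → met
7. condition 'provides executive protection' holds; firearms qualification 64 days ago vs limit 60 → not met
8. use-of-force policy review 40 days ago vs limit 30 → not met
Not met: 4 of 8

4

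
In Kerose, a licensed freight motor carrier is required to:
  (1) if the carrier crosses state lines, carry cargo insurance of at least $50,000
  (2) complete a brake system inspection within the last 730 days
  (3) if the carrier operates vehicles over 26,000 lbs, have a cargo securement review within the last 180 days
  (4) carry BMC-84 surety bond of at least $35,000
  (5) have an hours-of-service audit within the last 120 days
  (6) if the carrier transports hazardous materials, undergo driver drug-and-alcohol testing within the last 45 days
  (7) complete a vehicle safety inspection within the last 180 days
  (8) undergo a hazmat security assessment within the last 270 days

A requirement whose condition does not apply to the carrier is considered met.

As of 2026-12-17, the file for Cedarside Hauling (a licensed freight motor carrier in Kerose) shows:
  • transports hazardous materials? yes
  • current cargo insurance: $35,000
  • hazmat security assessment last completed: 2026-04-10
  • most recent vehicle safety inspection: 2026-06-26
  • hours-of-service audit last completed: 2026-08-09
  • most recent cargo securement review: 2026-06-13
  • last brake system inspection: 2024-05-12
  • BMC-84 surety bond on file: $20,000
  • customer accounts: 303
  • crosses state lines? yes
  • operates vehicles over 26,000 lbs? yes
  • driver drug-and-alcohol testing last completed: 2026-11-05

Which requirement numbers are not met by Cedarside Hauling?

1. condition 'crosses state lines' holds; cargo insurance $35,000 < $50,000 → not met
2. brake system inspection 949 days ago vs limit 730 → not met
3. condition 'operates vehicles over 26,000 lbs' holds; cargo securement review 187 days ago vs limit 180 → not met
4. BMC-84 surety bond $20,000 < $35,000 → not met
5. hours-of-service audit 130 days ago vs limit 120 → not met
6. condition 'transports hazardous materials' holds; driver drug-and-alcohol testing 42 days ago vs limit 45 → met
7. vehicle safety inspection 174 days ago vs limit 180 → met
8. hazmat security assessment 251 days ago vs limit 270 → met
Not met: 1, 2, 3, 4, 5

1, 2, 3, 4, 5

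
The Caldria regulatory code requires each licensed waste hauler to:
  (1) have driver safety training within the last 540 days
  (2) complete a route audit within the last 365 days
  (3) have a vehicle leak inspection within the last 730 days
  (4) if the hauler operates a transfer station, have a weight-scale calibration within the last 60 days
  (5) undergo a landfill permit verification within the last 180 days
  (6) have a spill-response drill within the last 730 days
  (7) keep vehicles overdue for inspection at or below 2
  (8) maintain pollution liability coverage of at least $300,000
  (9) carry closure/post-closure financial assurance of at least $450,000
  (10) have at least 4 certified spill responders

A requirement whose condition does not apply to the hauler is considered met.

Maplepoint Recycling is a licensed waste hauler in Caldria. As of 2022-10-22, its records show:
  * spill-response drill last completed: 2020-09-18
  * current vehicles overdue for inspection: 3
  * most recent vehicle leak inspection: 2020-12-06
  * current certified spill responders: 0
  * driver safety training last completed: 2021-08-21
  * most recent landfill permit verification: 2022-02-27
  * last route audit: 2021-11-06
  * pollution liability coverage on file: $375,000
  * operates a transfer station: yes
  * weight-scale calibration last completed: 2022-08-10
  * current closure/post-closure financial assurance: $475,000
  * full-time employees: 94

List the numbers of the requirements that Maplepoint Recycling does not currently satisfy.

1. driver safety training 427 days ago vs limit 540 → met
2. route audit 350 days ago vs limit 365 → met
3. vehicle leak inspection 685 days ago vs limit 730 → met
4. condition 'operates a transfer station' holds; weight-scale calibration 73 days ago vs limit 60 → not met
5. landfill permit verification 237 days ago vs limit 180 → not met
6. spill-response drill 764 days ago vs limit 730 → not met
7. vehicles overdue for inspection 3 > 2 → not met
8. pollution liability coverage $375,000 ≥ $300,000 → met
9. closure/post-closure financial assurance $475,000 ≥ $450,000 → met
10. certified spill responders 0 < 4 → not met
Not met: 4, 5, 6, 7, 10

4, 5, 6, 7, 10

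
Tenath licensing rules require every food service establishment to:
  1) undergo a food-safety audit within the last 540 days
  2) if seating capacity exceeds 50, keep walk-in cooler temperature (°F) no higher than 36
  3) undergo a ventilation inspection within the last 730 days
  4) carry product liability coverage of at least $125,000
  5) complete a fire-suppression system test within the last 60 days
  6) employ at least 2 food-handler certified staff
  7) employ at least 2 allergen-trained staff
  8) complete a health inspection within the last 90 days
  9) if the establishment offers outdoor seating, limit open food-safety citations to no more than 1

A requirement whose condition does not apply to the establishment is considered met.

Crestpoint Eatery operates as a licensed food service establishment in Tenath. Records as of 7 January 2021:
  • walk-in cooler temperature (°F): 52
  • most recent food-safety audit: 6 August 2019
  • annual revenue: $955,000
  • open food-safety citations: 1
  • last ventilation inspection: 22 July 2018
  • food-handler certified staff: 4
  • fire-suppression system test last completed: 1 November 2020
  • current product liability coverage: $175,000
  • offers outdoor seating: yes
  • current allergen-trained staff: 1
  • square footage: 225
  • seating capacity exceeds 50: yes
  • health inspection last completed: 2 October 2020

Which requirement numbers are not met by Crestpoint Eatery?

2, 3, 5, 7, 8

1. food-safety audit 520 days ago vs limit 540 → met
2. condition 'seating capacity exceeds 50' holds; walk-in cooler temperature (°F) 52 > 36 → not met
3. ventilation inspection 900 days ago vs limit 730 → not met
4. product liability coverage $175,000 ≥ $125,000 → met
5. fire-suppression system test 67 days ago vs limit 60 → not met
6. food-handler certified staff 4 ≥ 2 → met
7. allergen-trained staff 1 < 2 → not met
8. health inspection 97 days ago vs limit 90 → not met
9. condition 'offers outdoor seating' holds; open food-safety citations 1 ≤ 1 → met
Not met: 2, 3, 5, 7, 8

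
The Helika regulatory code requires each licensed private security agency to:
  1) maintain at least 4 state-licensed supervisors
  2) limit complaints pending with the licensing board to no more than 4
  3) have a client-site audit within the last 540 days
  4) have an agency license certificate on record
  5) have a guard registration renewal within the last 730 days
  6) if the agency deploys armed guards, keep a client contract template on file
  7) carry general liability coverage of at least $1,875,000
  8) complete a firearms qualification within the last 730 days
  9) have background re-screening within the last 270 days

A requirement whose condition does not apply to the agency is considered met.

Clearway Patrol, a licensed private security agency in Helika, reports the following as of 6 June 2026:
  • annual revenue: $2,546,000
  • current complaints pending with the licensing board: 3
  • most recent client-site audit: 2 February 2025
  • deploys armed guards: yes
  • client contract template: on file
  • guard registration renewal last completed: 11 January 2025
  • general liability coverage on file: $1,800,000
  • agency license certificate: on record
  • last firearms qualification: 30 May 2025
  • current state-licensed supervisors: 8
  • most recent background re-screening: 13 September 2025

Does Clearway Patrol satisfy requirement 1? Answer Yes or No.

Yes

1. state-licensed supervisors 8 ≥ 4 → met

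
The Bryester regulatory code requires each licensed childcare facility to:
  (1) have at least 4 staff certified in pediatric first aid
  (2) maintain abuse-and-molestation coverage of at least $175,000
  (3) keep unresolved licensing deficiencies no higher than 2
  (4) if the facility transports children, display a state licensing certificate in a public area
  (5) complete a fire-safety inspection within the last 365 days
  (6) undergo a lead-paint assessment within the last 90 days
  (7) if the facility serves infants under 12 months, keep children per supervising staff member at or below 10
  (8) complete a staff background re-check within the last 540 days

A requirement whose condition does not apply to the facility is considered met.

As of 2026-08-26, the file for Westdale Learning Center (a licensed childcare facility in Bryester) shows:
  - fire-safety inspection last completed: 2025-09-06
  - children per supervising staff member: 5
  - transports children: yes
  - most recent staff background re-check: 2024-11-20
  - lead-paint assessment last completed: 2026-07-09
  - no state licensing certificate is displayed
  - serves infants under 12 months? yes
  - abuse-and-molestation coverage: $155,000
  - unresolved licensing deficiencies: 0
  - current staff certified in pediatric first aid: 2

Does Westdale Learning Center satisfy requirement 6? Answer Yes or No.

6. lead-paint assessment 48 days ago vs limit 90 → met

Yes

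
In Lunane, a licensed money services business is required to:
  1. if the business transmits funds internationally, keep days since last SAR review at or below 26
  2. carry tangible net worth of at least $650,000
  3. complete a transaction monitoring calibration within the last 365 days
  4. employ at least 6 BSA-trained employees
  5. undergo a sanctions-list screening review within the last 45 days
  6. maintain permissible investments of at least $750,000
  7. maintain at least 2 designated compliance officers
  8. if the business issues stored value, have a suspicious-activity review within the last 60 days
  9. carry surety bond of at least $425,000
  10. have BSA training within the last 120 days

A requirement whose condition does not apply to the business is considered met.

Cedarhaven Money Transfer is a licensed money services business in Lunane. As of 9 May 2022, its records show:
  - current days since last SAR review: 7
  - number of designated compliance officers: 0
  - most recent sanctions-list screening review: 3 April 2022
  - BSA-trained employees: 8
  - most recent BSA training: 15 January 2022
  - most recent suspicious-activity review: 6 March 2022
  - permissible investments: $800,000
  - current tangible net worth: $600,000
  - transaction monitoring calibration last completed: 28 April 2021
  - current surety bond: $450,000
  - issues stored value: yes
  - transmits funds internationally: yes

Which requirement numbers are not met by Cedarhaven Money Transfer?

2, 3, 7, 8

1. condition 'transmits funds internationally' holds; days since last SAR review 7 ≤ 26 → met
2. tangible net worth $600,000 < $650,000 → not met
3. transaction monitoring calibration 376 days ago vs limit 365 → not met
4. BSA-trained employees 8 ≥ 6 → met
5. sanctions-list screening review 36 days ago vs limit 45 → met
6. permissible investments $800,000 ≥ $750,000 → met
7. designated compliance officers 0 < 2 → not met
8. condition 'issues stored value' holds; suspicious-activity review 64 days ago vs limit 60 → not met
9. surety bond $450,000 ≥ $425,000 → met
10. BSA training 114 days ago vs limit 120 → met
Not met: 2, 3, 7, 8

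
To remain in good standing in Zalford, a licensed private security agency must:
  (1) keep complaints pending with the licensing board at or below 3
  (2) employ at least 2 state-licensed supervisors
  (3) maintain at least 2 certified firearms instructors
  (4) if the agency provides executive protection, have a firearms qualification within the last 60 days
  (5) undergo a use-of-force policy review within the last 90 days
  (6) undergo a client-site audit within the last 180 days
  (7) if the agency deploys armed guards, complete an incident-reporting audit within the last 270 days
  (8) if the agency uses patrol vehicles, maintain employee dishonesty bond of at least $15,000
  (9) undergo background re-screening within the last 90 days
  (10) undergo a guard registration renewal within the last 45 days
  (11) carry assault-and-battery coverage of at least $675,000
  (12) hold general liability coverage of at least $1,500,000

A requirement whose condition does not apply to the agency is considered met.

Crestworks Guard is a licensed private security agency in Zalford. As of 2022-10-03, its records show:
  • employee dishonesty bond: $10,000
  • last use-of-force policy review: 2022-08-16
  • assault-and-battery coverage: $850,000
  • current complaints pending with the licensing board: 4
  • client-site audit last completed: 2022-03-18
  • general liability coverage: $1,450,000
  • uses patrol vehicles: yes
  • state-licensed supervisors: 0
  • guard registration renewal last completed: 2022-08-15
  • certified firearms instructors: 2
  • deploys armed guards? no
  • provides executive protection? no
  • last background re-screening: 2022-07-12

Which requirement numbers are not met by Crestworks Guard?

1, 2, 6, 8, 10, 12

1. complaints pending with the licensing board 4 > 3 → not met
2. state-licensed supervisors 0 < 2 → not met
3. certified firearms instructors 2 ≥ 2 → met
4. condition 'provides executive protection' does not hold → requirement n/a → met
5. use-of-force policy review 48 days ago vs limit 90 → met
6. client-site audit 199 days ago vs limit 180 → not met
7. condition 'deploys armed guards' does not hold → requirement n/a → met
8. condition 'uses patrol vehicles' holds; employee dishonesty bond $10,000 < $15,000 → not met
9. background re-screening 83 days ago vs limit 90 → met
10. guard registration renewal 49 days ago vs limit 45 → not met
11. assault-and-battery coverage $850,000 ≥ $675,000 → met
12. general liability coverage $1,450,000 < $1,500,000 → not met
Not met: 1, 2, 6, 8, 10, 12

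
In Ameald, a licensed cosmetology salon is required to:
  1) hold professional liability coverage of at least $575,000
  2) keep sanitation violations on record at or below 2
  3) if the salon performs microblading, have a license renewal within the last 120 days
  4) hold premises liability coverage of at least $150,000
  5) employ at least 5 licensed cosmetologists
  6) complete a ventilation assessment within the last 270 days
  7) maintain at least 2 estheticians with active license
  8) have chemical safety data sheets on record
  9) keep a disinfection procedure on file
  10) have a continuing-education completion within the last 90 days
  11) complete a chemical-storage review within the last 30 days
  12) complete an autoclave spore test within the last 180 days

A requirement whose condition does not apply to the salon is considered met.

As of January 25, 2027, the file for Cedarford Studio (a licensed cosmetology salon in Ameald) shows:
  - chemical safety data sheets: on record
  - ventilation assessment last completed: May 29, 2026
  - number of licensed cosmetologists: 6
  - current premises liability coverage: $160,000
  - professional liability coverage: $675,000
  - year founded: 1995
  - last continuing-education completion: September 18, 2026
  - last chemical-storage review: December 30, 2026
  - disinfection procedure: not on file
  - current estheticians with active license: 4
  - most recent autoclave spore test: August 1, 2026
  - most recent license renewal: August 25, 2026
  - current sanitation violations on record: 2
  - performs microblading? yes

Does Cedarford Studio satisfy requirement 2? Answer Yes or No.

2. sanitation violations on record 2 ≤ 2 → met

Yes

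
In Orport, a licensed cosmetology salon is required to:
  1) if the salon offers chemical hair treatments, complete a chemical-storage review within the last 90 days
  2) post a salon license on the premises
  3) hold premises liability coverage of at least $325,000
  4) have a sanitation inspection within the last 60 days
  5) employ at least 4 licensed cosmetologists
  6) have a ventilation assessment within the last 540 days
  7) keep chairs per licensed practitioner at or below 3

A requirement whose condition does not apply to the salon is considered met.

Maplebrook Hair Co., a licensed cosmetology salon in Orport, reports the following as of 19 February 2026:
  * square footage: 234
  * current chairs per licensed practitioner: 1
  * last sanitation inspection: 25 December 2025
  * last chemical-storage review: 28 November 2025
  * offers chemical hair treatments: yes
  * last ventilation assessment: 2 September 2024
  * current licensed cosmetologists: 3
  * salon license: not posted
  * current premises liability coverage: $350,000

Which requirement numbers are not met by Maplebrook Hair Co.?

2, 5

1. condition 'offers chemical hair treatments' holds; chemical-storage review 83 days ago vs limit 90 → met
2. salon license absent → not met
3. premises liability coverage $350,000 ≥ $325,000 → met
4. sanitation inspection 56 days ago vs limit 60 → met
5. licensed cosmetologists 3 < 4 → not met
6. ventilation assessment 535 days ago vs limit 540 → met
7. chairs per licensed practitioner 1 ≤ 3 → met
Not met: 2, 5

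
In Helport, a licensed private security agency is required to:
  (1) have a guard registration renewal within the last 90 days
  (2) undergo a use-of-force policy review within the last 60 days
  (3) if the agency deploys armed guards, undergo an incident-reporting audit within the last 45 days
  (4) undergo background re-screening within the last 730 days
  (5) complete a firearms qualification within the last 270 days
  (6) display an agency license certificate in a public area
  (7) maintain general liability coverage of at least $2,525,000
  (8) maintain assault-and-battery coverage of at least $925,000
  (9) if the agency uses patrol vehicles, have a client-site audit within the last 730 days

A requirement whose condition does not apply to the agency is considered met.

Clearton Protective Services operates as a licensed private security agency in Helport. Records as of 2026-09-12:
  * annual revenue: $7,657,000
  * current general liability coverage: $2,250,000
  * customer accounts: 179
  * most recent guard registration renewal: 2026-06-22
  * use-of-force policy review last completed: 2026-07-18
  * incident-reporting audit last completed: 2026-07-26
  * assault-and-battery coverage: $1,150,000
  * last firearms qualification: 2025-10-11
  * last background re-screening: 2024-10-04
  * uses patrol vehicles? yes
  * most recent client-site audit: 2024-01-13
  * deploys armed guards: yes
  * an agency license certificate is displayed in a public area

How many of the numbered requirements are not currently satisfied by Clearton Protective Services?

1. guard registration renewal 82 days ago vs limit 90 → met
2. use-of-force policy review 56 days ago vs limit 60 → met
3. condition 'deploys armed guards' holds; incident-reporting audit 48 days ago vs limit 45 → not met
4. background re-screening 708 days ago vs limit 730 → met
5. firearms qualification 336 days ago vs limit 270 → not met
6. agency license certificate present → met
7. general liability coverage $2,250,000 < $2,525,000 → not met
8. assault-and-battery coverage $1,150,000 ≥ $925,000 → met
9. condition 'uses patrol vehicles' holds; client-site audit 973 days ago vs limit 730 → not met
Not met: 4 of 9

4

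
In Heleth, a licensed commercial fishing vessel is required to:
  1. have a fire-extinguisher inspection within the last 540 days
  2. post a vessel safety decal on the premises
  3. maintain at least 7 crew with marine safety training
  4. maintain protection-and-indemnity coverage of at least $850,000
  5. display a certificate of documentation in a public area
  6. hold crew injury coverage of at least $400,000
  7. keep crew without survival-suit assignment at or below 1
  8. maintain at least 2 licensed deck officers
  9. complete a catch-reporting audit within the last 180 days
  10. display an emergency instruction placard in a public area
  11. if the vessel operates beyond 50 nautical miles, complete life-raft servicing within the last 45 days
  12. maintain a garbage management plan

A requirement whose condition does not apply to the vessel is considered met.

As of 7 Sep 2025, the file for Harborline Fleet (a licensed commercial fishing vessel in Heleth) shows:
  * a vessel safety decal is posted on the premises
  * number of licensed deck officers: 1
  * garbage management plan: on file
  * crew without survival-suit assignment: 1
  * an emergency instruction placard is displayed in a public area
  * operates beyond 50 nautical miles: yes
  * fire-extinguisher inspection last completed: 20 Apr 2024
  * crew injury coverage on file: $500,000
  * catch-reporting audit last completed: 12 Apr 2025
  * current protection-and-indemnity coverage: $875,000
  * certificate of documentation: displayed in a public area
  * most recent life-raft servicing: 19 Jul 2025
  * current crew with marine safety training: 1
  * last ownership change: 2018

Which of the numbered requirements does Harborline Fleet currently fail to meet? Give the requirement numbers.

1. fire-extinguisher inspection 505 days ago vs limit 540 → met
2. vessel safety decal present → met
3. crew with marine safety training 1 < 7 → not met
4. protection-and-indemnity coverage $875,000 ≥ $850,000 → met
5. certificate of documentation present → met
6. crew injury coverage $500,000 ≥ $400,000 → met
7. crew without survival-suit assignment 1 ≤ 1 → met
8. licensed deck officers 1 < 2 → not met
9. catch-reporting audit 148 days ago vs limit 180 → met
10. emergency instruction placard present → met
11. condition 'operates beyond 50 nautical miles' holds; life-raft servicing 50 days ago vs limit 45 → not met
12. garbage management plan present → met
Not met: 3, 8, 11

3, 8, 11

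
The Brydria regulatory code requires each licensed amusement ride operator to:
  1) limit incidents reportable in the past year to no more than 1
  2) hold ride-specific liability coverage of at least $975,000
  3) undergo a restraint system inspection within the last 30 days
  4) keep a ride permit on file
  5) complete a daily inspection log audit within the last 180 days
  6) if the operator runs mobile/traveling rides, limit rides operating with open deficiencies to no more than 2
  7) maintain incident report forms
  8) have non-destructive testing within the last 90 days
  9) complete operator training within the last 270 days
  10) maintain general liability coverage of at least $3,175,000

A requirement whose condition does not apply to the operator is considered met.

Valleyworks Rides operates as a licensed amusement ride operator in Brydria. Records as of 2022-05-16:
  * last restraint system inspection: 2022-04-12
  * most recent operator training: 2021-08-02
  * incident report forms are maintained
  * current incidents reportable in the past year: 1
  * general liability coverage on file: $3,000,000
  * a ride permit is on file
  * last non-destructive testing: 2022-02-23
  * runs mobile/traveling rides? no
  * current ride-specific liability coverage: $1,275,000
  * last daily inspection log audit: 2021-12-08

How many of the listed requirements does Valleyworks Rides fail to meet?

3

1. incidents reportable in the past year 1 ≤ 1 → met
2. ride-specific liability coverage $1,275,000 ≥ $975,000 → met
3. restraint system inspection 34 days ago vs limit 30 → not met
4. ride permit present → met
5. daily inspection log audit 159 days ago vs limit 180 → met
6. condition 'runs mobile/traveling rides' does not hold → requirement n/a → met
7. incident report forms present → met
8. non-destructive testing 82 days ago vs limit 90 → met
9. operator training 287 days ago vs limit 270 → not met
10. general liability coverage $3,000,000 < $3,175,000 → not met
Not met: 3 of 10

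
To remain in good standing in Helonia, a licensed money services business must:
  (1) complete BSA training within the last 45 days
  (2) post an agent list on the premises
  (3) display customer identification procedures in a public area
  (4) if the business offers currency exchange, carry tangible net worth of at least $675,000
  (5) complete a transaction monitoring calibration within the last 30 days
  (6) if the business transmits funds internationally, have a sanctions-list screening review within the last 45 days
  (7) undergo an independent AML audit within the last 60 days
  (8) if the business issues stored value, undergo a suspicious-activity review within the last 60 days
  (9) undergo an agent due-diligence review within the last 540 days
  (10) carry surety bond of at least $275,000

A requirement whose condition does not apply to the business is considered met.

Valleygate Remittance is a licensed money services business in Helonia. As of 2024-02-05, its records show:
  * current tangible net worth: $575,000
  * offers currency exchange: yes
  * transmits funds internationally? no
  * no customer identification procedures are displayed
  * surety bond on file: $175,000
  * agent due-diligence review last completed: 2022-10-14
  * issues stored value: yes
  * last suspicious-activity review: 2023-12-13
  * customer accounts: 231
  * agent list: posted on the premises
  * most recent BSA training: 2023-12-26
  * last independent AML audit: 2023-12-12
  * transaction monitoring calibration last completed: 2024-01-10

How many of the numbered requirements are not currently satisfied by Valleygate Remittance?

1. BSA training 41 days ago vs limit 45 → met
2. agent list present → met
3. customer identification procedures absent → not met
4. condition 'offers currency exchange' holds; tangible net worth $575,000 < $675,000 → not met
5. transaction monitoring calibration 26 days ago vs limit 30 → met
6. condition 'transmits funds internationally' does not hold → requirement n/a → met
7. independent AML audit 55 days ago vs limit 60 → met
8. condition 'issues stored value' holds; suspicious-activity review 54 days ago vs limit 60 → met
9. agent due-diligence review 479 days ago vs limit 540 → met
10. surety bond $175,000 < $275,000 → not met
Not met: 3 of 10

3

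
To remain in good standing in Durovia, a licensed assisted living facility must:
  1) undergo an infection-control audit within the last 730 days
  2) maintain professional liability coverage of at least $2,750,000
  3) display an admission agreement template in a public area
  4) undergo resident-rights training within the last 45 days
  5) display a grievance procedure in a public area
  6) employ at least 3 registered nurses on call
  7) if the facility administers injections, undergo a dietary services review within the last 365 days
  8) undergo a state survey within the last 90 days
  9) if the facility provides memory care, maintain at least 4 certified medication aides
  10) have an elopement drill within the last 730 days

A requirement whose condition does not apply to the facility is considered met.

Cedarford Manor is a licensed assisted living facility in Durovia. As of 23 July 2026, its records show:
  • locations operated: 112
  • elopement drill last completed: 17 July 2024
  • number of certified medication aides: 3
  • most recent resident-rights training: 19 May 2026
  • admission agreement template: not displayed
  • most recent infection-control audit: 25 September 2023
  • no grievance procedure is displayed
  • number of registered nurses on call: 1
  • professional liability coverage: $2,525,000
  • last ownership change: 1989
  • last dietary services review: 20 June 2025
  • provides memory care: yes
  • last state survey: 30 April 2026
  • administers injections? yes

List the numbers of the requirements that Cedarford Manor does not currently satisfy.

1, 2, 3, 4, 5, 6, 7, 9, 10

1. infection-control audit 1032 days ago vs limit 730 → not met
2. professional liability coverage $2,525,000 < $2,750,000 → not met
3. admission agreement template absent → not met
4. resident-rights training 65 days ago vs limit 45 → not met
5. grievance procedure absent → not met
6. registered nurses on call 1 < 3 → not met
7. condition 'administers injections' holds; dietary services review 398 days ago vs limit 365 → not met
8. state survey 84 days ago vs limit 90 → met
9. condition 'provides memory care' holds; certified medication aides 3 < 4 → not met
10. elopement drill 736 days ago vs limit 730 → not met
Not met: 1, 2, 3, 4, 5, 6, 7, 9, 10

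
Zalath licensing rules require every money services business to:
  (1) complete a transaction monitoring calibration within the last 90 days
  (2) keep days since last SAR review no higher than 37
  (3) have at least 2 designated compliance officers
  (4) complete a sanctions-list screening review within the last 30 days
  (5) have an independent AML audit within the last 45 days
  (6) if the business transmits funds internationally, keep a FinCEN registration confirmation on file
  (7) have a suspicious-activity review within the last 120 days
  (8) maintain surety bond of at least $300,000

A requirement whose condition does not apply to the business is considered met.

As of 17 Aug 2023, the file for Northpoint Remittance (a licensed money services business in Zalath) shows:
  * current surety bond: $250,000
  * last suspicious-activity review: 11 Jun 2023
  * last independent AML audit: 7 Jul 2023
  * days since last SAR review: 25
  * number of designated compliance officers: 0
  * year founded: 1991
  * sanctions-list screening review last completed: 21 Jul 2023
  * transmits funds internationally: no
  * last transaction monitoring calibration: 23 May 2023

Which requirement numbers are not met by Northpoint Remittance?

3, 8

1. transaction monitoring calibration 86 days ago vs limit 90 → met
2. days since last SAR review 25 ≤ 37 → met
3. designated compliance officers 0 < 2 → not met
4. sanctions-list screening review 27 days ago vs limit 30 → met
5. independent AML audit 41 days ago vs limit 45 → met
6. condition 'transmits funds internationally' does not hold → requirement n/a → met
7. suspicious-activity review 67 days ago vs limit 120 → met
8. surety bond $250,000 < $300,000 → not met
Not met: 3, 8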